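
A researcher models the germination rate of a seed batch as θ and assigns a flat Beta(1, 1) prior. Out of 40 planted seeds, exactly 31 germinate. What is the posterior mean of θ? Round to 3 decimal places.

Posterior mean ≈ 0.762

The binomial likelihood is conjugate to the Beta prior: with 31 successes and 9 failures, the posterior is Beta(1+31, 1+9) = Beta(32, 10).
E[θ | data] = 32/(32+10) = 0.762.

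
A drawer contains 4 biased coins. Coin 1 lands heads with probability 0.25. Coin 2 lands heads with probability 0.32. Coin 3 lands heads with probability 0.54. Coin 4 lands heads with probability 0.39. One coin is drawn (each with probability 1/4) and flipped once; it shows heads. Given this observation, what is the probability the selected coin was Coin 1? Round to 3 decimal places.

Tabulate prior·likelihood by source: [1] prior 0.25, lik 0.25, product 0.06250; [2] prior 0.25, lik 0.32, product 0.08000; [3] prior 0.25, lik 0.54, product 0.1350; [4] prior 0.25, lik 0.39, product 0.09750.
Normalizing constant = 0.37500; the posterior for Coin 1 is its product over the sum, 0.06250/0.37500 = 0.167.

Posterior probability ≈ 0.167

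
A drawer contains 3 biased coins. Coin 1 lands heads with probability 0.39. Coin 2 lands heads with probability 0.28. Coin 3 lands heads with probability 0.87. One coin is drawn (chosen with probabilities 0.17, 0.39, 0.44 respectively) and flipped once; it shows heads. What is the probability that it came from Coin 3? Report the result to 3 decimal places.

Posterior probability ≈ 0.686

Tabulate prior·likelihood by source: [1] prior 0.17, lik 0.39, product 0.06630; [2] prior 0.39, lik 0.28, product 0.1092; [3] prior 0.44, lik 0.87, product 0.3828.
Normalizing constant = 0.55830; the posterior for Coin 3 is its product over the sum, 0.3828/0.55830 = 0.686.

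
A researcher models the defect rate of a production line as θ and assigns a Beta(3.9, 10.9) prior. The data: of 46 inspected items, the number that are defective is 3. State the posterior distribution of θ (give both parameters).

Posterior: Beta(6.9, 53.9)

Observing 3 successes and 43 failures updates Beta(3.9, 10.9) by adding the success and failure counts to the two shape parameters: α = 3.9+3 = 6.9, β = 10.9+43 = 53.9.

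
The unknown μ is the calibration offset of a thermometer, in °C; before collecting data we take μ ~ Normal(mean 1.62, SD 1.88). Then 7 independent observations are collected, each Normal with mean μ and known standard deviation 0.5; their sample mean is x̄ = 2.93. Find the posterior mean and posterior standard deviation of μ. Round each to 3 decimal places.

With known σ, the Normal prior is conjugate. Weight on the data is w = (n/σ²)/(n/σ² + 1/τ₀²) = 28.0000/(28.0000+0.282933) = 0.99000.
Posterior mean = w·x̄ + (1−w)·μ₀ = 0.99000·2.93 + 0.010004·1.62 = 2.917. Posterior variance = 1/(28.0000+0.282933) = 0.0353570, so SD = 0.188.

Posterior mean ≈ 2.917; posterior SD ≈ 0.188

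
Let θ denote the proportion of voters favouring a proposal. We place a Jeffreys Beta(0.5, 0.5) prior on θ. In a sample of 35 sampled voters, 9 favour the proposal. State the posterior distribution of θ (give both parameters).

Posterior: Beta(9.5, 26.5)

Observing 9 successes and 26 failures updates Beta(0.5, 0.5) by adding the success and failure counts to the two shape parameters: α = 0.5+9 = 9.5, β = 0.5+26 = 26.5.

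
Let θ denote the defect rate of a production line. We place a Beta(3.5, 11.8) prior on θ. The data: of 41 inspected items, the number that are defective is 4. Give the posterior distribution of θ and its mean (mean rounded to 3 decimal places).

The binomial likelihood is conjugate to the Beta prior: with 4 successes and 37 failures, the posterior is Beta(3.5+4, 11.8+37) = Beta(7.5, 48.8).
Posterior mean = α/(α+β) = 7.5/56.3 = 0.133.

Posterior: Beta(7.5, 48.8); mean ≈ 0.133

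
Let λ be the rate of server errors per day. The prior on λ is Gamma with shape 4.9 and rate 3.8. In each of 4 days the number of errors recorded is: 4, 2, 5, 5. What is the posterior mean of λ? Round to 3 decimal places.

Posterior mean ≈ 2.679

The Poisson likelihood adds the total count to the shape and the number of exposure periods to the rate. Here ∑xᵢ = 16 and n = 4, so shape 4.9→20.9 and rate 3.8→7.8.
Posterior mean = shape/rate = 20.9/7.8 = 2.679.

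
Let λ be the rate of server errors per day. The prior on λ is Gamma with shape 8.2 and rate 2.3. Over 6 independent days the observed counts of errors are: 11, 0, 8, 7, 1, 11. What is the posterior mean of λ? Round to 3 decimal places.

Total count ∑xᵢ = 38 over n = 6 days.
Gamma is conjugate to the Poisson likelihood: posterior is Gamma(shape = 8.2+38 = 46.2, rate = 2.3+6 = 8.3).
Posterior mean = shape/rate = 46.2/8.3 = 5.566.

Posterior mean ≈ 5.566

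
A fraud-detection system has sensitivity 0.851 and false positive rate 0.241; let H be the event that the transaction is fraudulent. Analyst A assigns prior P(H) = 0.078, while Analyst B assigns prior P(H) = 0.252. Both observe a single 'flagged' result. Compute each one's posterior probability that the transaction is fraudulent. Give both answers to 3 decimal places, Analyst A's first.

The likelihood ratio for a 'flagged' result is 0.851/0.241 = 3.5311.
Analyst A: prior odds 0.078/0.922 = 0.084599; posterior odds 0.29873; posterior probability 0.230.
Analyst B: prior odds 0.252/0.748 = 0.33690; posterior odds 1.1896; posterior probability 0.543.

Analyst A: 0.230; Analyst B: 0.543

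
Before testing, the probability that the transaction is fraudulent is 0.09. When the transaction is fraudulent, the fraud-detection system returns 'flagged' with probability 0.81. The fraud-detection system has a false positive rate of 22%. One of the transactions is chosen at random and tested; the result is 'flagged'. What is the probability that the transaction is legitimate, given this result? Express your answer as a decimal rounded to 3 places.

Write H for 'the transaction is fraudulent'. Prior odds H:¬H = 0.09/0.91 = 0.098901. For the 'flagged' outcome, the likelihood ratio is 0.81/0.22 = 3.6818.
Posterior odds = 0.098901 × 3.6818 = 0.36414, so P(H|E) = 0.36414/(1+0.36414) = 0.267. Then P(¬H|E) = 1 − 0.267 = 0.733.

P(¬H | E) ≈ 0.733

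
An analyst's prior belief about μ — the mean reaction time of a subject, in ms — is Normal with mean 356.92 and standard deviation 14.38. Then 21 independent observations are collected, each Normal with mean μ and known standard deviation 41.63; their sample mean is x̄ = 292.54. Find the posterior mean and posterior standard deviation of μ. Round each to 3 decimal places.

Prior precision 1/τ₀² = 1/14.38² = 0.00483595; data precision n/σ² = 21/41.63² = 0.0121173.
Posterior precision = 0.00483595 + 0.0121173 = 0.0169533, giving posterior SD = 1/√0.0169533 = 7.680.
Posterior mean = (0.00483595·356.92 + 0.0121173·292.54) / 0.0169533 = 310.905.

Posterior mean ≈ 310.905; posterior SD ≈ 7.680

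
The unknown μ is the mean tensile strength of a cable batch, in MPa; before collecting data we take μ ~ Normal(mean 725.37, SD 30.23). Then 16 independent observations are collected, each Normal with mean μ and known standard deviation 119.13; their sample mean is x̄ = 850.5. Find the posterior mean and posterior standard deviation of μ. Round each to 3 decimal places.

Posterior mean ≈ 788.868; posterior SD ≈ 21.216

With known σ, the Normal prior is conjugate. Weight on the data is w = (n/σ²)/(n/σ² + 1/τ₀²) = 0.00112740/(0.00112740+0.00109427) = 0.50746.
Posterior mean = w·x̄ + (1−w)·μ₀ = 0.50746·850.5 + 0.49254·725.37 = 788.868. Posterior variance = 1/(0.00112740+0.00109427) = 450.112, so SD = 21.216.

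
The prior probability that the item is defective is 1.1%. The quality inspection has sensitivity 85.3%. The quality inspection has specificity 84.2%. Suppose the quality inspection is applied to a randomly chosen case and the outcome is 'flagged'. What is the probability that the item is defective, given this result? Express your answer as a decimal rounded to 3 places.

Let H be the event that the item is defective. P(H) = 0.011, so P(¬H) = 0.989. With E the 'flagged' result, P(E|H) = 0.853 and P(E|¬H) = 0.158.
P(E) = 0.853·0.011 + 0.158·0.989 = 0.0093830 + 0.15626 = 0.16565.
By Bayes' theorem, P(H|E) = 0.0093830 / 0.16565 = 0.057.

P(H | E) ≈ 0.057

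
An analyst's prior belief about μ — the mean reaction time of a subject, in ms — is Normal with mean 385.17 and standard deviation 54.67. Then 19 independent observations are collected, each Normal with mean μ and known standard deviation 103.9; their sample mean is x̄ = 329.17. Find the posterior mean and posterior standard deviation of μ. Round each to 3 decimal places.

Posterior mean ≈ 338.115; posterior SD ≈ 21.850

With known σ, the Normal prior is conjugate. Weight on the data is w = (n/σ²)/(n/σ² + 1/τ₀²) = 0.00176004/(0.00176004+0.00033458) = 0.84027.
Posterior mean = w·x̄ + (1−w)·μ₀ = 0.84027·329.17 + 0.15973·385.17 = 338.115. Posterior variance = 1/(0.00176004+0.00033458) = 477.413, so SD = 21.850.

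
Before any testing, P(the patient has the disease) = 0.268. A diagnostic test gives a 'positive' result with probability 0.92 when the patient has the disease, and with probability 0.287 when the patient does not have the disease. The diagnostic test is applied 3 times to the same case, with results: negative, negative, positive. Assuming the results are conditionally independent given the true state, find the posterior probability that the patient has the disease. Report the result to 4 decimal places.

With H the event that the patient has the disease, the joint likelihood of the observed sequence is P(data|H) = 0.08·0.08·0.92 = 0.0058880 and P(data|¬H) = 0.713·0.713·0.287 = 0.14590.
Bayes: P(H|data) = 0.268·0.0058880 / (0.268·0.0058880 + 0.732·0.14590) = 0.0015780/0.10838 = 0.0146.

Posterior P(H) ≈ 0.0146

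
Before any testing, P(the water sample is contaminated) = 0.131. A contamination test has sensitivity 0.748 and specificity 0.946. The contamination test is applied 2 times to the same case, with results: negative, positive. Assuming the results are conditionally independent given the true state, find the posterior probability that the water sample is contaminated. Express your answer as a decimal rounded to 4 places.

Let H be the event that the water sample is contaminated; start with P(H) = 0.131. P('positive'|H) = 0.748, P('positive'|¬H) = 0.054.
Update on result 1 ('negative'): P(H) ← 0.252·0.1310 / (0.252·0.1310 + 0.946·0.8690) = 0.033012/0.85509 = 0.0386.
Update on result 2 ('positive'): P(H) ← 0.748·0.0386 / (0.748·0.0386 + 0.054·0.9614) = 0.028878/0.080793 = 0.3574.

Posterior P(H) ≈ 0.3574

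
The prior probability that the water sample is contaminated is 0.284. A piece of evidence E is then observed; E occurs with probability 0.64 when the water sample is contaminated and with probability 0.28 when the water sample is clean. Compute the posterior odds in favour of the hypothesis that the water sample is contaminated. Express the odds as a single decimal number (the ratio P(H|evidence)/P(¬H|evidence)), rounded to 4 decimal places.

Posterior odds ≈ 0.9066

Prior odds = 0.284/(1−0.284) = 0.39665. In log-odds, ln(0.39665) = -0.92471.
Add log likelihood ratio: ln(2.2857) = 0.82668.
Posterior log-odds = -0.098027, so posterior odds = exp(-0.098027) = 0.90662.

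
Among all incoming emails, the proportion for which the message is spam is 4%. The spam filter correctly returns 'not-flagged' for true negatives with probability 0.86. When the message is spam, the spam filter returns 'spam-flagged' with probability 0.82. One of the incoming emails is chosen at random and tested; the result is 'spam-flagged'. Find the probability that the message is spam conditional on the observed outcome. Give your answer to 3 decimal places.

P(H | E) ≈ 0.196

Let H be the event that the message is spam. P(H) = 0.04, so P(¬H) = 0.96. With E the 'spam-flagged' result, P(E|H) = 0.82 and P(E|¬H) = 0.14.
P(E) = 0.82·0.04 + 0.14·0.96 = 0.032800 + 0.13440 = 0.16720.
By Bayes' theorem, P(H|E) = 0.032800 / 0.16720 = 0.196.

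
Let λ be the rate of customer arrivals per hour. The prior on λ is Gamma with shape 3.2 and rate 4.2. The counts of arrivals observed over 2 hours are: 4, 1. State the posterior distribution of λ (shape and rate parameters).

Total count ∑xᵢ = 5 over n = 2 hours.
Gamma is conjugate to the Poisson likelihood: posterior is Gamma(shape = 3.2+5 = 8.2, rate = 4.2+2 = 6.2).

Posterior: Gamma(shape=8.2, rate=6.2)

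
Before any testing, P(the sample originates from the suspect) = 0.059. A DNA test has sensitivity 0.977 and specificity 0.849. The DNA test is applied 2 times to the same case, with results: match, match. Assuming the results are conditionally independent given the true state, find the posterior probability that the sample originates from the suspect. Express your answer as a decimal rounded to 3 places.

Posterior P(H) ≈ 0.724

Let H be the event that the sample originates from the suspect; start with P(H) = 0.059. P('match'|H) = 0.977, P('match'|¬H) = 0.151.
Update on result 1 ('match'): P(H) ← 0.977·0.0590 / (0.977·0.0590 + 0.151·0.9410) = 0.057643/0.19973 = 0.2886.
Update on result 2 ('match'): P(H) ← 0.977·0.2886 / (0.977·0.2886 + 0.151·0.7114) = 0.28196/0.38938 = 0.7241.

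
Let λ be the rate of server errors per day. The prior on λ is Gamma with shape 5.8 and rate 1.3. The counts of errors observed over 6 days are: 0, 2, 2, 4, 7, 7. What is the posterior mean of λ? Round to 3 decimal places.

Posterior mean ≈ 3.808

The Poisson likelihood adds the total count to the shape and the number of exposure periods to the rate. Here ∑xᵢ = 22 and n = 6, so shape 5.8→27.8 and rate 1.3→7.3.
Posterior mean = shape/rate = 27.8/7.3 = 3.808.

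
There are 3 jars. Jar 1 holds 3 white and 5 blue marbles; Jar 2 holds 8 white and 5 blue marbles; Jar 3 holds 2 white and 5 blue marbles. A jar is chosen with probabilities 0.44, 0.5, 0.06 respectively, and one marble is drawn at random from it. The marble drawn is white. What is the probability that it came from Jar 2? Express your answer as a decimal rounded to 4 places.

Posterior probability ≈ 0.6282

Tabulate prior·likelihood by source: [1] prior 0.44, lik 0.375, product 0.1650; [2] prior 0.5, lik 0.6154, product 0.3077; [3] prior 0.06, lik 0.2857, product 0.01714.
Normalizing constant = 0.48984; the posterior for Jar 2 is its product over the sum, 0.3077/0.48984 = 0.6282.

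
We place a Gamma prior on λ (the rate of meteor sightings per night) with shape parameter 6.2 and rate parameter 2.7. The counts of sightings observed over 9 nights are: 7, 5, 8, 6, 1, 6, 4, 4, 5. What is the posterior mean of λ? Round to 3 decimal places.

Posterior mean ≈ 4.462

The Poisson likelihood adds the total count to the shape and the number of exposure periods to the rate. Here ∑xᵢ = 46 and n = 9, so shape 6.2→52.2 and rate 2.7→11.7.
Posterior mean = shape/rate = 52.2/11.7 = 4.462.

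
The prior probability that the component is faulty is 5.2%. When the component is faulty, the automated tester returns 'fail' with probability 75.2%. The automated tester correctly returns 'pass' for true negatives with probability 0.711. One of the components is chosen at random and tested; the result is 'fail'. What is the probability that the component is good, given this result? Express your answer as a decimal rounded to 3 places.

P(¬H | E) ≈ 0.875

Write H for 'the component is faulty'. Prior odds H:¬H = 0.052/0.948 = 0.054852. For the 'fail' outcome, the likelihood ratio is 0.752/0.289 = 2.6021.
Posterior odds = 0.054852 × 2.6021 = 0.14273, so P(H|E) = 0.14273/(1+0.14273) = 0.125. Then P(¬H|E) = 1 − 0.125 = 0.875.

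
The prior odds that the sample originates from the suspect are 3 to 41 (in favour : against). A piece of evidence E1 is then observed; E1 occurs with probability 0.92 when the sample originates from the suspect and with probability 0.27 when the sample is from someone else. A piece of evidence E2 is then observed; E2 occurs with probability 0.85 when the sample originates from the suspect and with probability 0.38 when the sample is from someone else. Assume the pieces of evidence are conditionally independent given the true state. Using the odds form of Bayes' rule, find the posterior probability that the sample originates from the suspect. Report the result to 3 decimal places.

Posterior probability ≈ 0.358

Prior odds = 3/41 = 0.073171.
Likelihood ratio for E1 = 0.92/0.27 = 3.4074.
Likelihood ratio for E2 = 0.85/0.38 = 2.2368.
Posterior odds = prior odds × LR₁ × LR₂ = 0.55770.
Posterior probability = odds/(1+odds) = 0.55770/1.5577 = 0.358.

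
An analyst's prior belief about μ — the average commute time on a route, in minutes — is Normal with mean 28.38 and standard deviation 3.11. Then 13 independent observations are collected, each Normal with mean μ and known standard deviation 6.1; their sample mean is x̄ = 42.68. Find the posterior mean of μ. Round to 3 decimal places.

Prior precision 1/τ₀² = 1/3.11² = 0.103390; data precision n/σ² = 13/6.1² = 0.349368.
Posterior precision = 0.103390 + 0.349368 = 0.452759.
Posterior mean = (0.103390·28.38 + 0.349368·42.68) / 0.452759 = 39.415.

Posterior mean ≈ 39.415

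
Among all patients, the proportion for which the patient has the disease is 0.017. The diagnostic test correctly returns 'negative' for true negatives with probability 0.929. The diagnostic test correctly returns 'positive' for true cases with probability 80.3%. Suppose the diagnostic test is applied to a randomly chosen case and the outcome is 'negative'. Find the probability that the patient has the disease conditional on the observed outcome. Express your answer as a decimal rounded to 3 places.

Let H be the event that the patient has the disease. P(H) = 0.017, so P(¬H) = 0.983. With E the 'negative' result, P(E|H) = 0.197 and P(E|¬H) = 0.929.
P(E) = 0.197·0.017 + 0.929·0.983 = 0.0033490 + 0.91321 = 0.91656.
By Bayes' theorem, P(H|E) = 0.0033490 / 0.91656 = 0.004.

P(H | E) ≈ 0.004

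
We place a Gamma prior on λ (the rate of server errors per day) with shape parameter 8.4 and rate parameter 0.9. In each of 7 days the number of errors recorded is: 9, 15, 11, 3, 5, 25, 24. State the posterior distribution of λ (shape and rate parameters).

Total count ∑xᵢ = 92 over n = 7 days.
Gamma is conjugate to the Poisson likelihood: posterior is Gamma(shape = 8.4+92 = 100.4, rate = 0.9+7 = 7.9).

Posterior: Gamma(shape=100.4, rate=7.9)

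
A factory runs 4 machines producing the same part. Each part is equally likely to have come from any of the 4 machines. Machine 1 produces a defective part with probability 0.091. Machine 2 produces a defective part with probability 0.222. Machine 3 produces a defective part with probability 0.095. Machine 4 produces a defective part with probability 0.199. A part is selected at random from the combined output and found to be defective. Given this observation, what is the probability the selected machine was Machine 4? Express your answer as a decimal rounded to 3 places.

Posterior probability ≈ 0.328

P(defective|M1) = 0.091; P(defective|M2) = 0.222; P(defective|M3) = 0.095; P(defective|M4) = 0.199.
Prior × likelihood for each source: 0.25·0.091=0.02275, 0.25·0.222=0.05550, 0.25·0.095=0.02375, 0.25·0.199=0.04975. Summing gives P(defective) = 0.15175.
P(Machine 4 | defective) = 0.04975 / 0.15175 = 0.328.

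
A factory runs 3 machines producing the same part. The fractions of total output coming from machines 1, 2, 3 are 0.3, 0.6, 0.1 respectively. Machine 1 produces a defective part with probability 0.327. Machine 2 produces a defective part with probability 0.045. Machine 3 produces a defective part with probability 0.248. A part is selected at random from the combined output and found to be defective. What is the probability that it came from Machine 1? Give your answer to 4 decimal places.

Posterior probability ≈ 0.6544

P(defective|M1) = 0.327; P(defective|M2) = 0.045; P(defective|M3) = 0.248.
Prior × likelihood for each source: 0.3·0.327=0.09810, 0.6·0.045=0.02700, 0.1·0.248=0.02480. Summing gives P(defective) = 0.14990.
P(Machine 1 | defective) = 0.09810 / 0.14990 = 0.6544.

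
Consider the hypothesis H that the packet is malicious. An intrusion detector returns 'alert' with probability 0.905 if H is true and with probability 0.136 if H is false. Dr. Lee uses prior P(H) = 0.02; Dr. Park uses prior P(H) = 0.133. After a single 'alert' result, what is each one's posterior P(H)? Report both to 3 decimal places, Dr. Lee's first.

The likelihood ratio for an 'alert' result is 0.905/0.136 = 6.6544.
Dr. Lee: prior odds 0.02/0.98 = 0.020408; posterior odds 0.13580; posterior probability 0.120.
Dr. Park: prior odds 0.133/0.867 = 0.15340; posterior odds 1.0208; posterior probability 0.505.

Dr. Lee: 0.120; Dr. Park: 0.505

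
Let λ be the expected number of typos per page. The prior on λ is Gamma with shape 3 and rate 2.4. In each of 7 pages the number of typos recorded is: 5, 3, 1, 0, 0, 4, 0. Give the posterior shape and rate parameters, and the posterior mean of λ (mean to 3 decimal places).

The Poisson likelihood adds the total count to the shape and the number of exposure periods to the rate. Here ∑xᵢ = 13 and n = 7, so shape 3→16 and rate 2.4→9.4.
E[λ | data] = 16/9.4 = 1.702.

Posterior: Gamma(shape=16, rate=9.4); mean ≈ 1.702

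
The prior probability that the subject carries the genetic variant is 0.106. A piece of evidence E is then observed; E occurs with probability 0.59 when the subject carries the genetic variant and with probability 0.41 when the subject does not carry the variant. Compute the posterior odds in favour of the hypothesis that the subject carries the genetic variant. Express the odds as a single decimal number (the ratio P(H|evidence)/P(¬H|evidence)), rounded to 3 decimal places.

Prior odds = 0.106/(1−0.106) = 0.11857.
Likelihood ratio for E = 0.59/0.41 = 1.4390.
Posterior odds = prior odds × LR = 0.17062.

Posterior odds ≈ 0.171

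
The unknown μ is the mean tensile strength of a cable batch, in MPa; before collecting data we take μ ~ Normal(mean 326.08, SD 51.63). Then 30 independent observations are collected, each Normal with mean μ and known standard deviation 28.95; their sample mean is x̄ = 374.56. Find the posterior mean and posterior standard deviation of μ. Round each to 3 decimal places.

With known σ, the Normal prior is conjugate. Weight on the data is w = (n/σ²)/(n/σ² + 1/τ₀²) = 0.0357951/(0.0357951+0.00037514) = 0.98963.
Posterior mean = w·x̄ + (1−w)·μ₀ = 0.98963·374.56 + 0.010372·326.08 = 374.057. Posterior variance = 1/(0.0357951+0.00037514) = 27.6470, so SD = 5.258.

Posterior mean ≈ 374.057; posterior SD ≈ 5.258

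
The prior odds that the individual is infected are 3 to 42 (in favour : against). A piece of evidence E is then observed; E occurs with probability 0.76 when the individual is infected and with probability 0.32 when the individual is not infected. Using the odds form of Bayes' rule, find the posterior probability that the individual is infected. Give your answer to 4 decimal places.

Prior odds = 3/42 = 0.071429.
Likelihood ratio for E = 0.76/0.32 = 2.3750.
Posterior odds = prior odds × LR = 0.16964.
Posterior probability = odds/(1+odds) = 0.16964/1.1696 = 0.1450.

Posterior probability ≈ 0.1450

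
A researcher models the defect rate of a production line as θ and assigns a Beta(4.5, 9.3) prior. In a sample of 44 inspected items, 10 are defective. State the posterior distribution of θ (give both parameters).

The binomial likelihood is conjugate to the Beta prior: with 10 successes and 34 failures, the posterior is Beta(4.5+10, 9.3+34) = Beta(14.5, 43.3).

Posterior: Beta(14.5, 43.3)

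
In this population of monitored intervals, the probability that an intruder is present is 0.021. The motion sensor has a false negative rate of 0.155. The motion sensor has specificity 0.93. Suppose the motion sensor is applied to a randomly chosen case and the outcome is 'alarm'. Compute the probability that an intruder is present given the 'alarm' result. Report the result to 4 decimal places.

P(H | E) ≈ 0.2057

Write H for 'an intruder is present'. Prior odds H:¬H = 0.021/0.979 = 0.021450. For the 'alarm' outcome, the likelihood ratio is 0.845/0.07 = 12.071.
Posterior odds = 0.021450 × 12.071 = 0.25894, so P(H|E) = 0.25894/(1+0.25894) = 0.2057.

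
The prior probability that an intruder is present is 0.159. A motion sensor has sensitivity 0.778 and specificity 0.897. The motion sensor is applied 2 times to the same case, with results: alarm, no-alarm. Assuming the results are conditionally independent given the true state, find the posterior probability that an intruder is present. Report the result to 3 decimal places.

Posterior P(H) ≈ 0.261

Let H be the event that an intruder is present; start with P(H) = 0.159. P('alarm'|H) = 0.778, P('alarm'|¬H) = 0.103.
Update on result 1 ('alarm'): P(H) ← 0.778·0.1590 / (0.778·0.1590 + 0.103·0.8410) = 0.12370/0.21032 = 0.5881.
Update on result 2 ('no-alarm'): P(H) ← 0.222·0.5881 / (0.222·0.5881 + 0.897·0.4119) = 0.13057/0.50000 = 0.2611.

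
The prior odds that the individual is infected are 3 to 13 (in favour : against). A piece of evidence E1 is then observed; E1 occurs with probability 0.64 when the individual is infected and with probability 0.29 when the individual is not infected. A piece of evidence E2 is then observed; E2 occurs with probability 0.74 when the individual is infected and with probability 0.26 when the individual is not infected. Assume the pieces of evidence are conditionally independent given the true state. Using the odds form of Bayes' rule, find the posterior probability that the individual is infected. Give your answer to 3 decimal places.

Posterior probability ≈ 0.592

Prior odds = 3/13 = 0.23077.
Likelihood ratio for E1 = 0.64/0.29 = 2.2069.
Likelihood ratio for E2 = 0.74/0.26 = 2.8462.
Posterior odds = prior odds × LR₁ × LR₂ = 1.4495.
Posterior probability = odds/(1+odds) = 1.4495/2.4495 = 0.592.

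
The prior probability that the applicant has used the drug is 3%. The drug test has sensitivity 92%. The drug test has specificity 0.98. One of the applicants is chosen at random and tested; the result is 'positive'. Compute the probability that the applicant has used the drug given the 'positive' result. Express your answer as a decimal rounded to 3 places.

Let H be the event that the applicant has used the drug. P(H) = 0.03, so P(¬H) = 0.97. With E the 'positive' result, P(E|H) = 0.92 and P(E|¬H) = 0.02.
P(E) = 0.92·0.03 + 0.02·0.97 = 0.027600 + 0.019400 = 0.047000.
By Bayes' theorem, P(H|E) = 0.027600 / 0.047000 = 0.587.

P(H | E) ≈ 0.587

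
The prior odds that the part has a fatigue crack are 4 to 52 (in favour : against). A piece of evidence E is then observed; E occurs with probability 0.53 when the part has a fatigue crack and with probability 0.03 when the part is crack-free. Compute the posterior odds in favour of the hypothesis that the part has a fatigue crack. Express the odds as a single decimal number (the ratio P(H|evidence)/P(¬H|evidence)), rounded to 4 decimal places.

Prior odds = 4/52 = 0.076923. In log-odds, ln(0.076923) = -2.5649.
Add log likelihood ratio: ln(17.667) = 2.8717.
Posterior log-odds = 0.30673, so posterior odds = exp(0.30673) = 1.3590.

Posterior odds ≈ 1.3590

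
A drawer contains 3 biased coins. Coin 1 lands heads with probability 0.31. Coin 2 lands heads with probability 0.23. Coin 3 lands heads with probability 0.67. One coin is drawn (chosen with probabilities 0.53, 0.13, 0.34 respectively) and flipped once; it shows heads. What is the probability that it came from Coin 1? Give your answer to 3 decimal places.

Posterior probability ≈ 0.389

Tabulate prior·likelihood by source: [1] prior 0.53, lik 0.31, product 0.1643; [2] prior 0.13, lik 0.23, product 0.02990; [3] prior 0.34, lik 0.67, product 0.2278.
Normalizing constant = 0.42200; the posterior for Coin 1 is its product over the sum, 0.1643/0.42200 = 0.389.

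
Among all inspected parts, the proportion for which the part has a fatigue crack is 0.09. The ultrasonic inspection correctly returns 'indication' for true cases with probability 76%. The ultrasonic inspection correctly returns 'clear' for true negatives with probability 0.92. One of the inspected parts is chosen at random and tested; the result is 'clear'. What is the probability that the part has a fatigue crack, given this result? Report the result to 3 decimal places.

P(H | E) ≈ 0.025

Let H be the event that the part has a fatigue crack. P(H) = 0.09, so P(¬H) = 0.91. With E the 'clear' result, P(E|H) = 0.24 and P(E|¬H) = 0.92.
P(E) = 0.24·0.09 + 0.92·0.91 = 0.021600 + 0.83720 = 0.85880.
By Bayes' theorem, P(H|E) = 0.021600 / 0.85880 = 0.025.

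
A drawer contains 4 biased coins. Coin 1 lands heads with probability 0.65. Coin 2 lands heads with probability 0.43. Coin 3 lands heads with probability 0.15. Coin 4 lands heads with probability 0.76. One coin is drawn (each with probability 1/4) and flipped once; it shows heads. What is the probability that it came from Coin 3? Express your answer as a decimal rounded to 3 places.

Posterior probability ≈ 0.075

Tabulate prior·likelihood by source: [1] prior 0.25, lik 0.65, product 0.1625; [2] prior 0.25, lik 0.43, product 0.1075; [3] prior 0.25, lik 0.15, product 0.03750; [4] prior 0.25, lik 0.76, product 0.1900.
Normalizing constant = 0.49750; the posterior for Coin 3 is its product over the sum, 0.03750/0.49750 = 0.075.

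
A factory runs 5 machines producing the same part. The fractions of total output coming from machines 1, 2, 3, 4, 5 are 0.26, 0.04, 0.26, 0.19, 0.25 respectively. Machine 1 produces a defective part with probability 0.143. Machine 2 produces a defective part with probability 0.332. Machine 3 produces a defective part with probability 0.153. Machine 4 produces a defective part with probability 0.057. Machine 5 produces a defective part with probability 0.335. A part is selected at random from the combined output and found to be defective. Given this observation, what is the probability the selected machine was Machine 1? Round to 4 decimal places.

Posterior probability ≈ 0.2012

P(defective|M1) = 0.143; P(defective|M2) = 0.332; P(defective|M3) = 0.153; P(defective|M4) = 0.057; P(defective|M5) = 0.335.
Prior × likelihood for each source: 0.26·0.143=0.03718, 0.04·0.332=0.01328, 0.26·0.153=0.03978, 0.19·0.057=0.01083, 0.25·0.335=0.08375. Summing gives P(defective) = 0.18482.
P(Machine 1 | defective) = 0.03718 / 0.18482 = 0.2012.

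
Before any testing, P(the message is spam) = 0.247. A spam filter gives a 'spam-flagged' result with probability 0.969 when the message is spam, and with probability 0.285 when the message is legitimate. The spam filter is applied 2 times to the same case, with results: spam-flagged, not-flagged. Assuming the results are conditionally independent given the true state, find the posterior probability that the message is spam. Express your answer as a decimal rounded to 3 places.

Posterior P(H) ≈ 0.046

With H the event that the message is spam, the joint likelihood of the observed sequence is P(data|H) = 0.969·0.031 = 0.030039 and P(data|¬H) = 0.285·0.715 = 0.20377.
Bayes: P(H|data) = 0.247·0.030039 / (0.247·0.030039 + 0.753·0.20377) = 0.0074196/0.16086 = 0.0461.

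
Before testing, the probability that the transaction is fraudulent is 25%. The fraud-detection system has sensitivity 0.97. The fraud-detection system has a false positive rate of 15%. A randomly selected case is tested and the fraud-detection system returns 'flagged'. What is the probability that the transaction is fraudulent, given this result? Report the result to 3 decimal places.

P(H | E) ≈ 0.683

Write H for 'the transaction is fraudulent'. Prior odds H:¬H = 0.25/0.75 = 0.33333. For the 'flagged' outcome, the likelihood ratio is 0.97/0.15 = 6.4667.
Posterior odds = 0.33333 × 6.4667 = 2.1556, so P(H|E) = 2.1556/(1+2.1556) = 0.683.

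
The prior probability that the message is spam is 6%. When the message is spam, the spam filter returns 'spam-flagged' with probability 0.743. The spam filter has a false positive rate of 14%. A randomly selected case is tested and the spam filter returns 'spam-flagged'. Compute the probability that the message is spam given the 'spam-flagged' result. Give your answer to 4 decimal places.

Write H for 'the message is spam'. Prior odds H:¬H = 0.06/0.94 = 0.063830. For the 'spam-flagged' outcome, the likelihood ratio is 0.743/0.14 = 5.3071.
Posterior odds = 0.063830 × 5.3071 = 0.33875, so P(H|E) = 0.33875/(1+0.33875) = 0.2530.

P(H | E) ≈ 0.2530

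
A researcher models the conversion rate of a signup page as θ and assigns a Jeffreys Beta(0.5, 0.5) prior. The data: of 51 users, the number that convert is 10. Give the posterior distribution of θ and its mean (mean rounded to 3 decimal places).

Observing 10 successes and 41 failures updates Beta(0.5, 0.5) by adding the success and failure counts to the two shape parameters: α = 0.5+10 = 10.5, β = 0.5+41 = 41.5.
E[θ | data] = 10.5/(10.5+41.5) = 0.202.

Posterior: Beta(10.5, 41.5); mean ≈ 0.202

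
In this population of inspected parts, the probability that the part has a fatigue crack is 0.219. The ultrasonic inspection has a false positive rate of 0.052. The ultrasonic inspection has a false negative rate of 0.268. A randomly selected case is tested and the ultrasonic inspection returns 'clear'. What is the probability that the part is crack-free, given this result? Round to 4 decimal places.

Write H for 'the part has a fatigue crack'. Prior odds H:¬H = 0.219/0.781 = 0.28041. For the 'clear' outcome, the likelihood ratio is 0.268/0.948 = 0.28270.
Posterior odds = 0.28041 × 0.28270 = 0.079272, so P(H|E) = 0.079272/(1+0.079272) = 0.0734. Then P(¬H|E) = 1 − 0.0734 = 0.9266.

P(¬H | E) ≈ 0.9266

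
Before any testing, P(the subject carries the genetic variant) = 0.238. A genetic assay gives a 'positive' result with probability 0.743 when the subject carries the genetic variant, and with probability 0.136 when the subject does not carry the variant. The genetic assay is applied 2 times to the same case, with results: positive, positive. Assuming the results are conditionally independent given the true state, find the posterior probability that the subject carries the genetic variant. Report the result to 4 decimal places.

Posterior P(H) ≈ 0.9031

With H the event that the subject carries the genetic variant, the joint likelihood of the observed sequence is P(data|H) = 0.743·0.743 = 0.55205 and P(data|¬H) = 0.136·0.136 = 0.018496.
Bayes: P(H|data) = 0.238·0.55205 / (0.238·0.55205 + 0.762·0.018496) = 0.13139/0.14548 = 0.9031.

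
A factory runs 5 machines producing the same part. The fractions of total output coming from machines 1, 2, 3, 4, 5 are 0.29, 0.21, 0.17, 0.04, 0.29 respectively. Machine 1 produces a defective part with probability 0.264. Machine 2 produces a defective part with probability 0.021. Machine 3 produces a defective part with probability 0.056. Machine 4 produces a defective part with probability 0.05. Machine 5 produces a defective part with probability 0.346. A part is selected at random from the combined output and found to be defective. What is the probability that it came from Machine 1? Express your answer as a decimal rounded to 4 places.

Posterior probability ≈ 0.3970

P(defective|M1) = 0.264; P(defective|M2) = 0.021; P(defective|M3) = 0.056; P(defective|M4) = 0.05; P(defective|M5) = 0.346.
Prior × likelihood for each source: 0.29·0.264=0.07656, 0.21·0.021=0.004410, 0.17·0.056=0.009520, 0.04·0.05=0.002000, 0.29·0.346=0.1003. Summing gives P(defective) = 0.19283.
P(Machine 1 | defective) = 0.07656 / 0.19283 = 0.3970.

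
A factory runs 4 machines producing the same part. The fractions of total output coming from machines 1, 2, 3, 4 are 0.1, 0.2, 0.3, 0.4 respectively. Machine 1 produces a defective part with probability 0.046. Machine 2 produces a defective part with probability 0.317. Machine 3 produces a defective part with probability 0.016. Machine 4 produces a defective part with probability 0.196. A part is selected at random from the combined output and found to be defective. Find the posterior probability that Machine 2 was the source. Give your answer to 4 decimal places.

Posterior probability ≈ 0.4193

Tabulate prior·likelihood by source: [1] prior 0.1, lik 0.046, product 0.004600; [2] prior 0.2, lik 0.317, product 0.06340; [3] prior 0.3, lik 0.016, product 0.004800; [4] prior 0.4, lik 0.196, product 0.07840.
Normalizing constant = 0.15120; the posterior for Machine 2 is its product over the sum, 0.06340/0.15120 = 0.4193.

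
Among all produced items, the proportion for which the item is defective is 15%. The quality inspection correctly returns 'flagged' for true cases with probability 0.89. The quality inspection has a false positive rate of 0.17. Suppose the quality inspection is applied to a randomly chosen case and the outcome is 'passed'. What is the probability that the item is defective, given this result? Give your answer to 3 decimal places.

P(H | E) ≈ 0.023

Write H for 'the item is defective'. Prior odds H:¬H = 0.15/0.85 = 0.17647. For the 'passed' outcome, the likelihood ratio is 0.11/0.83 = 0.13253.
Posterior odds = 0.17647 × 0.13253 = 0.023388, so P(H|E) = 0.023388/(1+0.023388) = 0.023.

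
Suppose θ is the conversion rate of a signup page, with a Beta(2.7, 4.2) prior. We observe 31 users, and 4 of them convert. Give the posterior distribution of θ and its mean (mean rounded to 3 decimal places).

Observing 4 successes and 27 failures updates Beta(2.7, 4.2) by adding the success and failure counts to the two shape parameters: α = 2.7+4 = 6.7, β = 4.2+27 = 31.2.
Posterior mean = α/(α+β) = 6.7/37.9 = 0.177.

Posterior: Beta(6.7, 31.2); mean ≈ 0.177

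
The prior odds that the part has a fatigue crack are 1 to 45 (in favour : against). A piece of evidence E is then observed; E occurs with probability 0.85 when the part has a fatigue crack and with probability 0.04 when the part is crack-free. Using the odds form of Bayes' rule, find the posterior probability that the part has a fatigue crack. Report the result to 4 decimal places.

Prior odds = 1/45 = 0.022222.
Likelihood ratio for E = 0.85/0.04 = 21.250.
Posterior odds = prior odds × LR = 0.47222.
Posterior probability = odds/(1+odds) = 0.47222/1.4722 = 0.3208.

Posterior probability ≈ 0.3208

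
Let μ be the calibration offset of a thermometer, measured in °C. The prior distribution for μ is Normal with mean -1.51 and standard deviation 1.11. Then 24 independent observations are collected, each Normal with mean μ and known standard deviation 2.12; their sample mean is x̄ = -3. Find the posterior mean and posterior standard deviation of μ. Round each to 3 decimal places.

Prior precision 1/τ₀² = 1/1.11² = 0.811622; data precision n/σ² = 24/2.12² = 5.33998.
Posterior precision = 0.811622 + 5.33998 = 6.15160, giving posterior SD = 1/√6.15160 = 0.403.
Posterior mean = (0.811622·-1.51 + 5.33998·-3) / 6.15160 = -2.803.

Posterior mean ≈ -2.803; posterior SD ≈ 0.403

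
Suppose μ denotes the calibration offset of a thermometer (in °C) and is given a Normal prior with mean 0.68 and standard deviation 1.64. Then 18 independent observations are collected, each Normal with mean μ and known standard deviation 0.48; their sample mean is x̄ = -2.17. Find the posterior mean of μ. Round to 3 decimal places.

Prior precision 1/τ₀² = 1/1.64² = 0.371802; data precision n/σ² = 18/0.48² = 78.1250.
Posterior precision = 0.371802 + 78.1250 = 78.4968.
Posterior mean = (0.371802·0.68 + 78.1250·-2.17) / 78.4968 = -2.157.

Posterior mean ≈ -2.157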